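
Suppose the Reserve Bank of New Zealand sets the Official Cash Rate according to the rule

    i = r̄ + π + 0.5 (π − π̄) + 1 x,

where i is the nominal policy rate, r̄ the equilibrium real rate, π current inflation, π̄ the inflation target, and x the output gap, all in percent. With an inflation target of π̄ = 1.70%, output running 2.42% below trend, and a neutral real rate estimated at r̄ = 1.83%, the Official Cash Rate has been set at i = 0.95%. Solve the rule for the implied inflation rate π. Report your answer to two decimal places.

Output 2.42% below potential → x = -2.42.
Collecting π: i = r̄ + (1 + 0.5) π − 0.5 π̄ + 1 x
1.5 π = 0.95 − 1.83 + 0.5 × 1.70 − 1 × (-2.42) = 2.39
π = 2.39 / 1.5 = 1.59

1.59%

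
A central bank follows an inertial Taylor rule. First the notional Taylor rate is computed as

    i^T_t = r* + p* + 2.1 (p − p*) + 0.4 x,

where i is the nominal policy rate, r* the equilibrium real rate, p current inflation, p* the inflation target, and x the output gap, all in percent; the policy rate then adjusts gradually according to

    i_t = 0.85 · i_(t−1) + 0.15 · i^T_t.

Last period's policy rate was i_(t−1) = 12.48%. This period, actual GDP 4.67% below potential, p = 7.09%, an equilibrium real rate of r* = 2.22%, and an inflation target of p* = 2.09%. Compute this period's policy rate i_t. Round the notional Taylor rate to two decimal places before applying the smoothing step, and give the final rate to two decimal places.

Output 4.67% below potential → x = -4.67.
i^T_t = 2.22 + 2.09 + 2.1 × (7.09 − 2.09) + 0.4 × (-4.67)
   = 2.22 + 2.09 + 10.5 − 1.868 = 12.94
i_t = 0.85 × 12.48 + 0.15 × 12.94 = 10.608 + 1.941 = 12.55

12.55%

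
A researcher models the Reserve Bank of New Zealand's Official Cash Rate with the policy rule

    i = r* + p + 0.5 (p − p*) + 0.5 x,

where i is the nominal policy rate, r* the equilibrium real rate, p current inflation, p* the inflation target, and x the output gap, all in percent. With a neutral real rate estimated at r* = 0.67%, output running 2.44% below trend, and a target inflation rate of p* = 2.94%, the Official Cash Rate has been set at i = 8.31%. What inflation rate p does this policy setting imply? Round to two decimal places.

6.89%

Output 2.44% below potential → x = -2.44.
Collecting p: i = r* + (1 + 0.5) p − 0.5 p* + 0.5 x
1.5 p = 8.31 − 0.67 + 0.5 × 2.94 − 0.5 × (-2.44) = 10.33
p = 10.33 / 1.5 = 6.89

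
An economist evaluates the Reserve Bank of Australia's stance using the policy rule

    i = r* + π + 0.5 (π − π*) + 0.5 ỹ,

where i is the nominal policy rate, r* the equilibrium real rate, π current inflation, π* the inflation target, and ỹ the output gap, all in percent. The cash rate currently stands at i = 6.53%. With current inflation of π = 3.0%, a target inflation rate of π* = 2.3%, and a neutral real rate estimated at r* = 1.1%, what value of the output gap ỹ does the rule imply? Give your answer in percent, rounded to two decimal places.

4.16%

0.5 ỹ = 6.53 − 1.1 − 3.0 − 0.5 × (3.0 − 2.3) = 2.08
ỹ = 2.08 / 0.5 = 4.16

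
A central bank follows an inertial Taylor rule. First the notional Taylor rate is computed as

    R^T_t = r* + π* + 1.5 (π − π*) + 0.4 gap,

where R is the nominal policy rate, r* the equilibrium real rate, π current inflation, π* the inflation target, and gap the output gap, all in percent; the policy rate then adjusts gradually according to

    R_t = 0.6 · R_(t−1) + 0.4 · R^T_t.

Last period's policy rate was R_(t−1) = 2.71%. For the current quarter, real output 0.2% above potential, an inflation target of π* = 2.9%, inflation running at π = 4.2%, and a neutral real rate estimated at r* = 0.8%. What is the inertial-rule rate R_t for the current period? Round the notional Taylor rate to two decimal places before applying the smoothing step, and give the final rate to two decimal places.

3.92%

Output 0.2% above potential → gap = 0.2.
R^T_t = 0.8 + 2.9 + 1.5 × (4.2 − 2.9) + 0.4 × 0.2
   = 0.8 + 2.9 + 1.95 + 0.08 = 5.73
R_t = 0.6 × 2.71 + 0.4 × 5.73 = 1.626 + 2.292 = 3.92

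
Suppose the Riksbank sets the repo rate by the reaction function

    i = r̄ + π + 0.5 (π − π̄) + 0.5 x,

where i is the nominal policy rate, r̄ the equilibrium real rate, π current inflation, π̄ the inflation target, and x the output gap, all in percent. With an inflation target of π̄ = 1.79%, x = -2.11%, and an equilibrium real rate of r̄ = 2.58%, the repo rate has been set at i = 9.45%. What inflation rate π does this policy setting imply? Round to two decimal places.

Collecting π: i = r̄ + (1 + 0.5) π − 0.5 π̄ + 0.5 x
1.5 π = 9.45 − 2.58 + 0.5 × 1.79 − 0.5 × (-2.11) = 8.82
π = 8.82 / 1.5 = 5.88

5.88%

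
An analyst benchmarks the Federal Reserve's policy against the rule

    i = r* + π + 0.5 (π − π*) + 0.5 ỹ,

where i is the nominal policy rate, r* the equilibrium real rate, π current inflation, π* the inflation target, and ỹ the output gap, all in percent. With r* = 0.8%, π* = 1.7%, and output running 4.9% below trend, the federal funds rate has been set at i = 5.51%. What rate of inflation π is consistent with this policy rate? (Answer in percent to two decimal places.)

5.34%

Output 4.9% below potential → ỹ = -4.9.
Collecting π: i = r* + (1 + 0.5) π − 0.5 π* + 0.5 ỹ
1.5 π = 5.51 − 0.8 + 0.5 × 1.7 − 0.5 × (-4.9) = 8.01
π = 8.01 / 1.5 = 5.34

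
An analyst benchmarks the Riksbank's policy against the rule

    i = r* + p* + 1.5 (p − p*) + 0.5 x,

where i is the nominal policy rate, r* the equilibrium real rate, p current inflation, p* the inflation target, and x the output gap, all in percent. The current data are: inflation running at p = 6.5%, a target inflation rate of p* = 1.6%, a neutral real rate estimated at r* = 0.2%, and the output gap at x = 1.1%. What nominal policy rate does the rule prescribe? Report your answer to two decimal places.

9.70%

i = 0.2 + 1.6 + 1.5 × (6.5 − 1.6) + 0.5 × 1.1
   = 0.2 + 1.6 + 7.35 + 0.55 = 9.70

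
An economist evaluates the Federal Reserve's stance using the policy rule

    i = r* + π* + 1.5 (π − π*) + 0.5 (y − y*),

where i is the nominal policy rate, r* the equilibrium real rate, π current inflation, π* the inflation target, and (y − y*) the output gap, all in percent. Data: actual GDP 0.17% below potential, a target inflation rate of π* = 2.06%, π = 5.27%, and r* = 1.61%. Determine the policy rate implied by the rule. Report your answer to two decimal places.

8.40%

Output 0.17% below potential → (y − y*) = -0.17.
i = 1.61 + 2.06 + 1.5 × (5.27 − 2.06) + 0.5 × (-0.17)
   = 1.61 + 2.06 + 4.815 − 0.085 = 8.40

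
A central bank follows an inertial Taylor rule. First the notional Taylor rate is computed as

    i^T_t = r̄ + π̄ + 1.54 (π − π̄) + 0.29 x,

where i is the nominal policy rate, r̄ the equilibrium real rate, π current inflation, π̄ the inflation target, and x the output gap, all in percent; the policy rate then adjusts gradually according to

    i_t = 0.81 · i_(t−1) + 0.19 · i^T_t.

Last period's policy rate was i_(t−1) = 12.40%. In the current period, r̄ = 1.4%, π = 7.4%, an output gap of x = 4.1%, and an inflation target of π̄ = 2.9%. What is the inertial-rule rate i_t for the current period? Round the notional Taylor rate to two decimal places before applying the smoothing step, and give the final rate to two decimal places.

12.40%

i^T_t = 1.4 + 2.9 + 1.54 × (7.4 − 2.9) + 0.29 × 4.1
   = 1.4 + 2.9 + 6.93 + 1.189 = 12.42
i_t = 0.81 × 12.40 + 0.19 × 12.42 = 10.044 + 2.3598 = 12.40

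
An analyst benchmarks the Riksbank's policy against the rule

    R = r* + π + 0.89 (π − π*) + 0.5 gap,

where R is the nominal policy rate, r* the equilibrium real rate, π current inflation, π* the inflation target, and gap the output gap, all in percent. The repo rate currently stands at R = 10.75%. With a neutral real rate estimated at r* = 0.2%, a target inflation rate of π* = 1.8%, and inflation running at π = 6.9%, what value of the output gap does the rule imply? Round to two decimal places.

-1.78%

0.5 gap = 10.75 − 0.2 − 6.9 − 0.89 × (6.9 − 1.8) = -0.889
gap = -0.889 / 0.5 = -1.78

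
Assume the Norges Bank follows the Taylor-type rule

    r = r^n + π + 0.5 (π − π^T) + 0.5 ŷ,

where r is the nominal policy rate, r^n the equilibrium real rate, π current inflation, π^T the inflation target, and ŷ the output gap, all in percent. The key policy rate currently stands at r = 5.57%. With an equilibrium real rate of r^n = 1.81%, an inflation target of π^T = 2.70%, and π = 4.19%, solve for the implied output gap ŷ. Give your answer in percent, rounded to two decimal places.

-2.35%

0.5 ŷ = 5.57 − 1.81 − 4.19 − 0.5 × (4.19 − 2.70) = -1.175
ŷ = -1.175 / 0.5 = -2.35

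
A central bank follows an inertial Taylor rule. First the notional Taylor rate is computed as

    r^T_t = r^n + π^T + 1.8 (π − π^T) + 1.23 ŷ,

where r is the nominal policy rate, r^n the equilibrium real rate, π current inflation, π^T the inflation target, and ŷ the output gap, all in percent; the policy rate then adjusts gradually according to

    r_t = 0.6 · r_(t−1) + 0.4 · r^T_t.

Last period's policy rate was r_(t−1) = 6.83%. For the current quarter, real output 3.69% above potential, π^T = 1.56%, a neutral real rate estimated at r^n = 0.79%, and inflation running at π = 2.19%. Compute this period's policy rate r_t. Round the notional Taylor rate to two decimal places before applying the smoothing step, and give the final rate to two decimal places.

7.31%

Output 3.69% above potential → ŷ = 3.69.
r^T_t = 0.79 + 1.56 + 1.8 × (2.19 − 1.56) + 1.23 × 3.69
   = 0.79 + 1.56 + 1.134 + 4.5387 = 8.02
r_t = 0.6 × 6.83 + 0.4 × 8.02 = 4.098 + 3.208 = 7.31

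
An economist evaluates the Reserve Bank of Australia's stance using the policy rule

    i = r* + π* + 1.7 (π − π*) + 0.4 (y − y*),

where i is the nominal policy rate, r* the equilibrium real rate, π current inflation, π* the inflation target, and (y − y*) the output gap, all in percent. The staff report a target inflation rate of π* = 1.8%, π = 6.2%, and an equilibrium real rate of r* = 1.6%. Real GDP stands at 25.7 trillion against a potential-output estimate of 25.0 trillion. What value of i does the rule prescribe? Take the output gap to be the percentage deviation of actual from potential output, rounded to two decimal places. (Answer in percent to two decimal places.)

12.00%

Output gap = 100 × (25.7 − 25.0) / 25.0 = 2.80%.
i = 1.60 + 1.80 + 1.7 × (6.20 − 1.80) + 0.4 × 2.80
   = 1.60 + 1.8 + 7.48 + 1.12 = 12.00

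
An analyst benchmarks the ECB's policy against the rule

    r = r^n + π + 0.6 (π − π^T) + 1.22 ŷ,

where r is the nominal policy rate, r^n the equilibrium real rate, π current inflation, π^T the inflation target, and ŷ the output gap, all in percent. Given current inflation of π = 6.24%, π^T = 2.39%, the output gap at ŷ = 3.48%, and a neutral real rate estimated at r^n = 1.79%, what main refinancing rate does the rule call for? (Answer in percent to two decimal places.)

r = 1.79 + 6.24 + 0.6 × (6.24 − 2.39) + 1.22 × 3.48
   = 1.79 + 6.24 + 2.31 + 4.2456 = 14.59

14.59%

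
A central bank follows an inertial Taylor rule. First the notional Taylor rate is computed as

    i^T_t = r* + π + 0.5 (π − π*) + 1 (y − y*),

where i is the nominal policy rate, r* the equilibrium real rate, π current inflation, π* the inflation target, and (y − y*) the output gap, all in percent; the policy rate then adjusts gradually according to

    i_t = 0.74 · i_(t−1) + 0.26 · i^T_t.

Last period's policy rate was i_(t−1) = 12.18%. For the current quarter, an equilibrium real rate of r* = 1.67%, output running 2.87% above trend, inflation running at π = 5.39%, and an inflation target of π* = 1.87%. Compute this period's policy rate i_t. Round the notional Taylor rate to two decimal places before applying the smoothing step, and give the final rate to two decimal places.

12.05%

Output 2.87% above potential → (y − y*) = 2.87.
i^T_t = 1.67 + 5.39 + 0.5 × (5.39 − 1.87) + 1 × 2.87
   = 1.67 + 5.39 + 1.76 + 2.87 = 11.69
i_t = 0.74 × 12.18 + 0.26 × 11.69 = 9.0132 + 3.0394 = 12.05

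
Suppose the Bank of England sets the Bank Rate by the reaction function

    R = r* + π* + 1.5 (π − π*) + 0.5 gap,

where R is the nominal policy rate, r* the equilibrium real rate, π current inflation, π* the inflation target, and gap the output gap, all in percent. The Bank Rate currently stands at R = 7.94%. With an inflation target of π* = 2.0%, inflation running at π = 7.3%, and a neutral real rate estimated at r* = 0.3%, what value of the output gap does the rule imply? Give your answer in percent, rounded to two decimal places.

0.5 gap = 7.94 − 0.3 − 2.0 − 1.5 × (7.3 − 2.0) = -2.31
gap = -2.31 / 0.5 = -4.62

-4.62%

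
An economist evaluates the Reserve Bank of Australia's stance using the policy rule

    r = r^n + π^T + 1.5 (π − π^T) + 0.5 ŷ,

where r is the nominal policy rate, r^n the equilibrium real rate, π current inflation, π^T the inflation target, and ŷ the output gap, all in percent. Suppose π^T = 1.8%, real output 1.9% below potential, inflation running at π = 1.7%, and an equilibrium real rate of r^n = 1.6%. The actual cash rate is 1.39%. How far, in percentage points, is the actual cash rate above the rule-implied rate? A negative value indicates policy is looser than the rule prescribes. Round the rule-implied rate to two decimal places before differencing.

-0.91 pp

Output 1.9% below potential → ŷ = -1.9.
r = 1.6 + 1.8 + 1.5 × (1.7 − 1.8) + 0.5 × (-1.9)
   = 1.6 + 1.8 − 0.15 − 0.95 = 2.30
Deviation = 1.39 − 2.30 = -0.91 pp.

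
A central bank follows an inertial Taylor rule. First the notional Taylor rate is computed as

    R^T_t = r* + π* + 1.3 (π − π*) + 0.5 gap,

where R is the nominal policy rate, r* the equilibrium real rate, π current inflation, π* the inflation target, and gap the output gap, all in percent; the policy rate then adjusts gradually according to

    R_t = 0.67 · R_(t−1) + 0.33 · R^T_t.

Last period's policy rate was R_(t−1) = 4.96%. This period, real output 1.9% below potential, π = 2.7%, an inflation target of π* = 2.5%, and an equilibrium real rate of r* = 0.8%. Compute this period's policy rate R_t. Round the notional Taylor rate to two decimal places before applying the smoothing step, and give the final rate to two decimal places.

Output 1.9% below potential → gap = -1.9.
R^T_t = 0.8 + 2.5 + 1.3 × (2.7 − 2.5) + 0.5 × (-1.9)
   = 0.8 + 2.5 + 0.26 − 0.95 = 2.61
R_t = 0.67 × 4.96 + 0.33 × 2.61 = 3.3232 + 0.8613 = 4.18

4.18%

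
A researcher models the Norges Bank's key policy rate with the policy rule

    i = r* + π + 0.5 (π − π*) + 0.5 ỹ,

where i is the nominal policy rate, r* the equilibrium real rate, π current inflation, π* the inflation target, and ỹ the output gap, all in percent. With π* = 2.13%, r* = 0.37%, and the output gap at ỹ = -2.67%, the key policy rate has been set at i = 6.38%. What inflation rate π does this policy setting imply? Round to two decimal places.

Collecting π: i = r* + (1 + 0.5) π − 0.5 π* + 0.5 ỹ
1.5 π = 6.38 − 0.37 + 0.5 × 2.13 − 0.5 × (-2.67) = 8.41
π = 8.41 / 1.5 = 5.61

5.61%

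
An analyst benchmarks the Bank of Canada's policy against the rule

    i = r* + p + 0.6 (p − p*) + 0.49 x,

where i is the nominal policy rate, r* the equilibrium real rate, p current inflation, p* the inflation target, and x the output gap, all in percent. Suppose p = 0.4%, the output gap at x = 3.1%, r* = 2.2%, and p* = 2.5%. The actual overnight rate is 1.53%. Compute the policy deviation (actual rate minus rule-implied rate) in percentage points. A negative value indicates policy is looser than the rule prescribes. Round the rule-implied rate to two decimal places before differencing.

-1.33 pp

i = 2.2 + 0.4 + 0.6 × (0.4 − 2.5) + 0.49 × 3.1
   = 2.2 + 0.4 − 1.26 + 1.519 = 2.86
Deviation = 1.53 − 2.86 = -1.33 pp.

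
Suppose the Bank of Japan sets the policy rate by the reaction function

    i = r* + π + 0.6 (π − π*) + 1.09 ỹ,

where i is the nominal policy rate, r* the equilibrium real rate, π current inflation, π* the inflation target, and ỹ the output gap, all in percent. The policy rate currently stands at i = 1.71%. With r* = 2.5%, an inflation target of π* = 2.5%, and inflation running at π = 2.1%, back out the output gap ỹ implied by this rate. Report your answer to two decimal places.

-2.43%

1.09 ỹ = 1.71 − 2.5 − 2.1 − 0.6 × (2.1 − 2.5) = -2.65
ỹ = -2.65 / 1.09 = -2.43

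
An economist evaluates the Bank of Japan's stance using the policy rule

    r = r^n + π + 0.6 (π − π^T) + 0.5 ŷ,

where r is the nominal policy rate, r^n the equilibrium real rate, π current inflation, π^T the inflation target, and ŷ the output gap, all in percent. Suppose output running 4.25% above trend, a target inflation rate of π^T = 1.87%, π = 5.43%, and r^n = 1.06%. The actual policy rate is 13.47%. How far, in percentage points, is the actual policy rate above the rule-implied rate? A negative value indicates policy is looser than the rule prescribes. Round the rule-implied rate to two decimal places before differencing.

Output 4.25% above potential → ŷ = 4.25.
r = 1.06 + 5.43 + 0.6 × (5.43 − 1.87) + 0.5 × 4.25
   = 1.06 + 5.43 + 2.136 + 2.125 = 10.75
Deviation = 13.47 − 10.75 = 2.72 pp.

2.72 pp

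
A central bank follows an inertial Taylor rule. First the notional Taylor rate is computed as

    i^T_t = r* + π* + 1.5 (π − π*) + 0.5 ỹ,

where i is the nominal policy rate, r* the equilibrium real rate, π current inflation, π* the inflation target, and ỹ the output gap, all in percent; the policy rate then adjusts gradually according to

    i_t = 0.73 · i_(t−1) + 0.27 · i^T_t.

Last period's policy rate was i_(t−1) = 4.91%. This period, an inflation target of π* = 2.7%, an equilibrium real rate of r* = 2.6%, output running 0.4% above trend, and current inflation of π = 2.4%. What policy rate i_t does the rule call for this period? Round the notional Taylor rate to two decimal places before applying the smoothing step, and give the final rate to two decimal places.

Output 0.4% above potential → ỹ = 0.4.
i^T_t = 2.6 + 2.7 + 1.5 × (2.4 − 2.7) + 0.5 × 0.4
   = 2.6 + 2.7 − 0.45 + 0.2 = 5.05
i_t = 0.73 × 4.91 + 0.27 × 5.05 = 3.5843 + 1.3635 = 4.95

4.95%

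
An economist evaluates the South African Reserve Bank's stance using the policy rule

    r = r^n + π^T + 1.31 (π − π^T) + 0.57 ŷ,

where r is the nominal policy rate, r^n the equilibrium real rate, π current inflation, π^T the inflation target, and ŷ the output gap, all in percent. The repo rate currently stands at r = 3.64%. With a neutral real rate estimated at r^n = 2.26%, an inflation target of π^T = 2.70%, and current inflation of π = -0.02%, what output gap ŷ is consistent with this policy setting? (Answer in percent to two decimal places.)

0.57 ŷ = 3.64 − 2.26 − 2.70 − 1.31 × ((-0.02) − 2.70) = 2.2432
ŷ = 2.2432 / 0.57 = 3.94

3.94%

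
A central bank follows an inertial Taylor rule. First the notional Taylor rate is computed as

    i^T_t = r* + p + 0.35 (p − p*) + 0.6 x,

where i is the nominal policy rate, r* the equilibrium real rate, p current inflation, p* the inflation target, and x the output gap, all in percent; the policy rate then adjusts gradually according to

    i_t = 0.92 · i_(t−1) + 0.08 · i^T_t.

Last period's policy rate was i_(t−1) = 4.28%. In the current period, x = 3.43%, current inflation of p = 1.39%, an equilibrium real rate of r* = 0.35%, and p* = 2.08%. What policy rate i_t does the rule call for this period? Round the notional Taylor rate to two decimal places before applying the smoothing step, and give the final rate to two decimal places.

i^T_t = 0.35 + 1.39 + 0.35 × (1.39 − 2.08) + 0.6 × 3.43
   = 0.35 + 1.39 − 0.2415 + 2.058 = 3.56
i_t = 0.92 × 4.28 + 0.08 × 3.56 = 3.9376 + 0.2848 = 4.22

4.22%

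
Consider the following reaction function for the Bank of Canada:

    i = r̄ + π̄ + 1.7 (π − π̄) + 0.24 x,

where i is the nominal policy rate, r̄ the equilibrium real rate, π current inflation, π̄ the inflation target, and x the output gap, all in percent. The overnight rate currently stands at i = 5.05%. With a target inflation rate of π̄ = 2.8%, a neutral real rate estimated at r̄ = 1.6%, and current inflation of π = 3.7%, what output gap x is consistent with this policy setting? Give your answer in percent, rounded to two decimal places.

0.24 x = 5.05 − 1.6 − 2.8 − 1.7 × (3.7 − 2.8) = -0.88
x = -0.88 / 0.24 = -3.67

-3.67%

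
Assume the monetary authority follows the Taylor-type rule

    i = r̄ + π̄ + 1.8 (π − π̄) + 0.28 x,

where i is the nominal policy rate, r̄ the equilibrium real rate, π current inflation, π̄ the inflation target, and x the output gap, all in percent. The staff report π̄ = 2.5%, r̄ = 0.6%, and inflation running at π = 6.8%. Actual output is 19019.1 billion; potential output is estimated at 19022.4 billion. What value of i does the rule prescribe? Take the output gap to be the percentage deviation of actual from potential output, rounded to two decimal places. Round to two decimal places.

Output gap = 100 × (19019.1 − 19022.4) / 19022.4 = -0.02%.
i = 0.60 + 2.50 + 1.8 × (6.80 − 2.50) + 0.28 × (-0.02)
   = 0.60 + 2.5 + 7.74 − 0.0056 = 10.83

10.83%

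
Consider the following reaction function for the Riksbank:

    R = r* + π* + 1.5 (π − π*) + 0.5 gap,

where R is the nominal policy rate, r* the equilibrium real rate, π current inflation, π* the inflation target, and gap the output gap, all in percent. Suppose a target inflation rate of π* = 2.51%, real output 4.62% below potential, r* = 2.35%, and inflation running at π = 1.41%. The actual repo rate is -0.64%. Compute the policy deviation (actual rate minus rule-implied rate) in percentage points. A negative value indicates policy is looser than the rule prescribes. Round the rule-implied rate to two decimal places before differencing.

Output 4.62% below potential → gap = -4.62.
R = 2.35 + 2.51 + 1.5 × (1.41 − 2.51) + 0.5 × (-4.62)
   = 2.35 + 2.51 − 1.65 − 2.31 = 0.90
Deviation = -0.64 − 0.90 = -1.54 pp.

-1.54 pp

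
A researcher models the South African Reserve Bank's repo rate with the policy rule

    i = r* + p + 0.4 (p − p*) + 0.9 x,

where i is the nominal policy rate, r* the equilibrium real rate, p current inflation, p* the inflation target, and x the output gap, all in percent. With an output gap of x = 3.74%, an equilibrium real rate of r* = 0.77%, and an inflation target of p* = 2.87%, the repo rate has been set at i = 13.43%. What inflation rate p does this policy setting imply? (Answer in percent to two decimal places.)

7.46%

Collecting p: i = r* + (1 + 0.4) p − 0.4 p* + 0.9 x
1.4 p = 13.43 − 0.77 + 0.4 × 2.87 − 0.9 × 3.74 = 10.442
p = 10.442 / 1.4 = 7.46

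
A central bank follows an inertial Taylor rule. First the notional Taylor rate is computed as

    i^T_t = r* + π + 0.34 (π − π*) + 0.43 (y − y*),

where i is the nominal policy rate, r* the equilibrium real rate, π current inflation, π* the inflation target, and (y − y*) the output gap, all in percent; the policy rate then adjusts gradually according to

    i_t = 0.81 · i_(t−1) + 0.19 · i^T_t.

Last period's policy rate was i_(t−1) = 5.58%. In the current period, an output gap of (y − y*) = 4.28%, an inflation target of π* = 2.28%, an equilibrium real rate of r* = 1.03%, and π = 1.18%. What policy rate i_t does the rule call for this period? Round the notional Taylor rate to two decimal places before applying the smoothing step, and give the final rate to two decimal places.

5.22%

i^T_t = 1.03 + 1.18 + 0.34 × (1.18 − 2.28) + 0.43 × 4.28
   = 1.03 + 1.18 − 0.374 + 1.8404 = 3.68
i_t = 0.81 × 5.58 + 0.19 × 3.68 = 4.5198 + 0.6992 = 5.22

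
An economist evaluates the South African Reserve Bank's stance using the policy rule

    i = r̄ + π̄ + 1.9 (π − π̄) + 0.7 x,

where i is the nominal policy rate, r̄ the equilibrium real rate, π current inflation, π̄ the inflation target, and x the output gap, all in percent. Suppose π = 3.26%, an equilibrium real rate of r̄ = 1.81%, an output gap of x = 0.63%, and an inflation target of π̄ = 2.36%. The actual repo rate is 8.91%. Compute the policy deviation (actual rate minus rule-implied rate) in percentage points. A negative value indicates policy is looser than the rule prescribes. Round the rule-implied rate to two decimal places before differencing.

2.59 pp

i = 1.81 + 2.36 + 1.9 × (3.26 − 2.36) + 0.7 × 0.63
   = 1.81 + 2.36 + 1.71 + 0.441 = 6.32
Deviation = 8.91 − 6.32 = 2.59 pp.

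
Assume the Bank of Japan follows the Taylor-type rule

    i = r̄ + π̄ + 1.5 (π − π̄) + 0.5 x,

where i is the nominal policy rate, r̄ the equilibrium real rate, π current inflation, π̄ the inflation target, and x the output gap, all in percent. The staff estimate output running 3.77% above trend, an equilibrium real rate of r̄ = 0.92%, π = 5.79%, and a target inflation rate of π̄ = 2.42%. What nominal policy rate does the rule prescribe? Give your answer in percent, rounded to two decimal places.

10.28%

Output 3.77% above potential → x = 3.77.
i = 0.92 + 2.42 + 1.5 × (5.79 − 2.42) + 0.5 × 3.77
   = 0.92 + 2.42 + 5.055 + 1.885 = 10.28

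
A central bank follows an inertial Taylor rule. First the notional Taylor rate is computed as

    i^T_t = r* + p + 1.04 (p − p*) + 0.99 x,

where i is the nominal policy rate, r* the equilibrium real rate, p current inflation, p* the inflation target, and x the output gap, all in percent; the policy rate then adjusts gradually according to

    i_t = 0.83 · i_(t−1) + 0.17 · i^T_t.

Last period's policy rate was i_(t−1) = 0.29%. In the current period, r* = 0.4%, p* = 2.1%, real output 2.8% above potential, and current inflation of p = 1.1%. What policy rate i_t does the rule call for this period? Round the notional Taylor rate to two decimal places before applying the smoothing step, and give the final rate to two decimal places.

0.79%

Output 2.8% above potential → x = 2.8.
i^T_t = 0.4 + 1.1 + 1.04 × (1.1 − 2.1) + 0.99 × 2.8
   = 0.4 + 1.1 − 1.04 + 2.772 = 3.23
i_t = 0.83 × 0.29 + 0.17 × 3.23 = 0.2407 + 0.5491 = 0.79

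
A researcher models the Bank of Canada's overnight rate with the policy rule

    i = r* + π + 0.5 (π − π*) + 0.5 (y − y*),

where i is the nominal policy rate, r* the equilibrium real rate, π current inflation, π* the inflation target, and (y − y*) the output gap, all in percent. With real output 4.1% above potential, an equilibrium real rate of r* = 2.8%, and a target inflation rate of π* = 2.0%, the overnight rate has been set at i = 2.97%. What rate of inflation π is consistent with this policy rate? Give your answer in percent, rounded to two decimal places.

-0.59%

Output 4.1% above potential → (y − y*) = 4.1.
Collecting π: i = r* + (1 + 0.5) π − 0.5 π* + 0.5 (y − y*)
1.5 π = 2.97 − 2.8 + 0.5 × 2.0 − 0.5 × 4.1 = -0.88
π = -0.88 / 1.5 = -0.59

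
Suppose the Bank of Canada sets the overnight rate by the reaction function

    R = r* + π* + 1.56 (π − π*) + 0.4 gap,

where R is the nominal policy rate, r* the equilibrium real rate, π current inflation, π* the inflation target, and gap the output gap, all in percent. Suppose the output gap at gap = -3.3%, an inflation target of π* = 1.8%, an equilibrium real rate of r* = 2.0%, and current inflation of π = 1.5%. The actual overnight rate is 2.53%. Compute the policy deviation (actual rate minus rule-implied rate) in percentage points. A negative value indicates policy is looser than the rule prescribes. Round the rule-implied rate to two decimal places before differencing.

R = 2.0 + 1.8 + 1.56 × (1.5 − 1.8) + 0.4 × (-3.3)
   = 2.0 + 1.8 − 0.468 − 1.32 = 2.01
Deviation = 2.53 − 2.01 = 0.52 pp.

0.52 pp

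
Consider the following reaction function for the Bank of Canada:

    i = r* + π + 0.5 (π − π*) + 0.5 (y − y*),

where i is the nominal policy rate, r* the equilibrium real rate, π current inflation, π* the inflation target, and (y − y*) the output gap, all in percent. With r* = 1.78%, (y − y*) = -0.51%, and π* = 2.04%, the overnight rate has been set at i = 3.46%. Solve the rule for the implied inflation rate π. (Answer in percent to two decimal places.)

Collecting π: i = r* + (1 + 0.5) π − 0.5 π* + 0.5 (y − y*)
1.5 π = 3.46 − 1.78 + 0.5 × 2.04 − 0.5 × (-0.51) = 2.955
π = 2.955 / 1.5 = 1.97

1.97%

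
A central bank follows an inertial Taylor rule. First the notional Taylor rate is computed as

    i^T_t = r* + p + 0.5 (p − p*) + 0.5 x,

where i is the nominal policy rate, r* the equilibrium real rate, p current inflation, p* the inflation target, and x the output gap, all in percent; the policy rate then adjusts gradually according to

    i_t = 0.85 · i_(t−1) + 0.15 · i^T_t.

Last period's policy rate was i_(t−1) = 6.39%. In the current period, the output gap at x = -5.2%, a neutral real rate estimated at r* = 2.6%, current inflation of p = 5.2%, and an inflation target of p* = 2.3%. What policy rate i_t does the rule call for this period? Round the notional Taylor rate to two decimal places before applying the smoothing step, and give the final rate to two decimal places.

i^T_t = 2.6 + 5.2 + 0.5 × (5.2 − 2.3) + 0.5 × (-5.2)
   = 2.6 + 5.2 + 1.45 − 2.6 = 6.65
i_t = 0.85 × 6.39 + 0.15 × 6.65 = 5.4315 + 0.9975 = 6.43

6.43%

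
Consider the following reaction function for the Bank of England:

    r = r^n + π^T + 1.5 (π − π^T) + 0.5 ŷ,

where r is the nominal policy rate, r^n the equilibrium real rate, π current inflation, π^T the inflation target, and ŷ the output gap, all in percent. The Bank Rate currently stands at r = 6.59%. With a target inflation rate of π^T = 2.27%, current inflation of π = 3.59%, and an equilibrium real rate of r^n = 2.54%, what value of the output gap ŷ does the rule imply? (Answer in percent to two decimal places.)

0.5 ŷ = 6.59 − 2.54 − 2.27 − 1.5 × (3.59 − 2.27) = -0.2
ŷ = -0.2 / 0.5 = -0.40

-0.40%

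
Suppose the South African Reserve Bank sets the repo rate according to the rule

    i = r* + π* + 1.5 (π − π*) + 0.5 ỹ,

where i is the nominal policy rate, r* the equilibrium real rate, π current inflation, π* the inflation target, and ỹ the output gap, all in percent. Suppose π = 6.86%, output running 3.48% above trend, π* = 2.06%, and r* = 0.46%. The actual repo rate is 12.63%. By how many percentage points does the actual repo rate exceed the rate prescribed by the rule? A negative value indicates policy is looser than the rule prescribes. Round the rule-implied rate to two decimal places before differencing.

1.17 pp

Output 3.48% above potential → ỹ = 3.48.
i = 0.46 + 2.06 + 1.5 × (6.86 − 2.06) + 0.5 × 3.48
   = 0.46 + 2.06 + 7.2 + 1.74 = 11.46
Deviation = 12.63 − 11.46 = 1.17 pp.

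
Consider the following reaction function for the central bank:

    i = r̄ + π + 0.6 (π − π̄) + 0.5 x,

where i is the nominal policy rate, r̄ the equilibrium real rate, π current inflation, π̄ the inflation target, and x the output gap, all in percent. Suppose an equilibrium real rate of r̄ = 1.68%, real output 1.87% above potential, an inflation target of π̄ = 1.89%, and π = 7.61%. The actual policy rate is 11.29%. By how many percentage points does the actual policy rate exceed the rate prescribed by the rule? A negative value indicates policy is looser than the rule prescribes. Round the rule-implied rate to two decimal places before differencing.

Output 1.87% above potential → x = 1.87.
i = 1.68 + 7.61 + 0.6 × (7.61 − 1.89) + 0.5 × 1.87
   = 1.68 + 7.61 + 3.432 + 0.935 = 13.66
Deviation = 11.29 − 13.66 = -2.37 pp.

-2.37 pp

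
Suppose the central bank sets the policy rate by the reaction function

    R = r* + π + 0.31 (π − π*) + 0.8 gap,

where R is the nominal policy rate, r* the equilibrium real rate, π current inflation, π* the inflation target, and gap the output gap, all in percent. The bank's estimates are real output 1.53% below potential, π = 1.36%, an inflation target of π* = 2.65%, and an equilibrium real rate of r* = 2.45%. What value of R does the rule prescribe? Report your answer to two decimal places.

2.19%

Output 1.53% below potential → gap = -1.53.
R = 2.45 + 1.36 + 0.31 × (1.36 − 2.65) + 0.8 × (-1.53)
   = 2.45 + 1.36 − 0.3999 − 1.224 = 2.19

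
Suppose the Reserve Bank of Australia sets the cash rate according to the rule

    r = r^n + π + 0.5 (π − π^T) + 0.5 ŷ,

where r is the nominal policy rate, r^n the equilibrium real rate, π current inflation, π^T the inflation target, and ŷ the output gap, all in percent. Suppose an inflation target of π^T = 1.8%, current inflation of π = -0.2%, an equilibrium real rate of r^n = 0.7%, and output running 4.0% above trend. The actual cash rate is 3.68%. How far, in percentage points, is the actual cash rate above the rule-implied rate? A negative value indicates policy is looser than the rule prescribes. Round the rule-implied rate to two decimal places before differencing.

2.18 pp

Output 4.0% above potential → ŷ = 4.0.
r = 0.7 + (-0.2) + 0.5 × (-0.2 − 1.8) + 0.5 × 4.0
   = 0.7 − 0.2 − 1 + 2 = 1.50
Deviation = 3.68 − 1.50 = 2.18 pp.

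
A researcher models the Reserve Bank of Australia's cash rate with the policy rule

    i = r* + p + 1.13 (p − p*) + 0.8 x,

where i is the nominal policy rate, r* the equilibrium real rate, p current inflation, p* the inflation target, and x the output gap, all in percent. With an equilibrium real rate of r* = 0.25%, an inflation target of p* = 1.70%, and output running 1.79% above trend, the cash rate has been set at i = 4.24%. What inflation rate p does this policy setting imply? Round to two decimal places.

Output 1.79% above potential → x = 1.79.
Collecting p: i = r* + (1 + 1.13) p − 1.13 p* + 0.8 x
2.13 p = 4.24 − 0.25 + 1.13 × 1.70 − 0.8 × 1.79 = 4.479
p = 4.479 / 2.13 = 2.10

2.10%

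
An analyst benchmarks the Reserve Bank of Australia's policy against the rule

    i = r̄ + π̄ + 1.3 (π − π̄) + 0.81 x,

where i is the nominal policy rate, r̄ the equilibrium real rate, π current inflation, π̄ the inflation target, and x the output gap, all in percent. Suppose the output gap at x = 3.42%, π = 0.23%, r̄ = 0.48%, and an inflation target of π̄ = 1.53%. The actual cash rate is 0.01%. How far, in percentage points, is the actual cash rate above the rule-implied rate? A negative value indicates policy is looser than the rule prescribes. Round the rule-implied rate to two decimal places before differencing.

-3.08 pp

i = 0.48 + 1.53 + 1.3 × (0.23 − 1.53) + 0.81 × 3.42
   = 0.48 + 1.53 − 1.69 + 2.7702 = 3.09
Deviation = 0.01 − 3.09 = -3.08 pp.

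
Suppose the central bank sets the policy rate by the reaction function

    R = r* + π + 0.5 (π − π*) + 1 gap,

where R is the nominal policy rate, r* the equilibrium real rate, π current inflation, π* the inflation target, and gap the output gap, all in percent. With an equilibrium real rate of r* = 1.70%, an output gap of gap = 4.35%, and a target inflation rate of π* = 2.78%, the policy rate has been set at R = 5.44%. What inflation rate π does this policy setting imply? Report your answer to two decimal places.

0.52%

Collecting π: R = r* + (1 + 0.5) π − 0.5 π* + 1 gap
1.5 π = 5.44 − 1.70 + 0.5 × 2.78 − 1 × 4.35 = 0.78
π = 0.78 / 1.5 = 0.52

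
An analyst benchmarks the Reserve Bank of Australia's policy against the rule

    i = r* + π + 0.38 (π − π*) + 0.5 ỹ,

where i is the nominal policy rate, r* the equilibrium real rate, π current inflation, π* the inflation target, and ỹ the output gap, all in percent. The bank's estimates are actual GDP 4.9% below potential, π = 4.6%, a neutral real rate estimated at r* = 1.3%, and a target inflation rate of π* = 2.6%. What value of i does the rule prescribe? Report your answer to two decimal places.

4.21%

Output 4.9% below potential → ỹ = -4.9.
i = 1.3 + 4.6 + 0.38 × (4.6 − 2.6) + 0.5 × (-4.9)
   = 1.3 + 4.6 + 0.76 − 2.45 = 4.21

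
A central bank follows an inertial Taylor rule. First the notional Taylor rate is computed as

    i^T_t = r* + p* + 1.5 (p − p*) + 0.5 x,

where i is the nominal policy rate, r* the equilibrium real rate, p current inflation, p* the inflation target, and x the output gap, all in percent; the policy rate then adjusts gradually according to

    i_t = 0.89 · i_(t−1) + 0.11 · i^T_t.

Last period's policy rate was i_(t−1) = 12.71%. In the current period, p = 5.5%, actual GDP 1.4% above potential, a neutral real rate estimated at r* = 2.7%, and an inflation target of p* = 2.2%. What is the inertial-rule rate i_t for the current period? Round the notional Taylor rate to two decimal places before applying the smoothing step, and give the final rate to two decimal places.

Output 1.4% above potential → x = 1.4.
i^T_t = 2.7 + 2.2 + 1.5 × (5.5 − 2.2) + 0.5 × 1.4
   = 2.7 + 2.2 + 4.95 + 0.7 = 10.55
i_t = 0.89 × 12.71 + 0.11 × 10.55 = 11.3119 + 1.1605 = 12.47

12.47%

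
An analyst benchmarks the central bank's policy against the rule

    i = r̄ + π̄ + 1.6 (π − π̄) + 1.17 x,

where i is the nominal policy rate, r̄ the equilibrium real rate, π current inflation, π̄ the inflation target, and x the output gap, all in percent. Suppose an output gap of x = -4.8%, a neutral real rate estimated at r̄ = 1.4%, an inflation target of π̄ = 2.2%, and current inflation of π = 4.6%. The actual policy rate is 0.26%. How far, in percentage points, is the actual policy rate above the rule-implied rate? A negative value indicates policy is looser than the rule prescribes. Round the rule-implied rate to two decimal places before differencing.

i = 1.4 + 2.2 + 1.6 × (4.6 − 2.2) + 1.17 × (-4.8)
   = 1.4 + 2.2 + 3.84 − 5.616 = 1.82
Deviation = 0.26 − 1.82 = -1.56 pp.

-1.56 pp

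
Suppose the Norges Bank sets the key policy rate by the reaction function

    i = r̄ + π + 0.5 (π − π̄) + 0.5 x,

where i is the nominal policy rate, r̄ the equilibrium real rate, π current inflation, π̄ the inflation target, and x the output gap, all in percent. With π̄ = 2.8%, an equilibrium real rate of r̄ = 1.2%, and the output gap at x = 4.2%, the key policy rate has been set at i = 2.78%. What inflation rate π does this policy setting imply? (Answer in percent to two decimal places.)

0.59%

Collecting π: i = r̄ + (1 + 0.5) π − 0.5 π̄ + 0.5 x
1.5 π = 2.78 − 1.2 + 0.5 × 2.8 − 0.5 × 4.2 = 0.88
π = 0.88 / 1.5 = 0.59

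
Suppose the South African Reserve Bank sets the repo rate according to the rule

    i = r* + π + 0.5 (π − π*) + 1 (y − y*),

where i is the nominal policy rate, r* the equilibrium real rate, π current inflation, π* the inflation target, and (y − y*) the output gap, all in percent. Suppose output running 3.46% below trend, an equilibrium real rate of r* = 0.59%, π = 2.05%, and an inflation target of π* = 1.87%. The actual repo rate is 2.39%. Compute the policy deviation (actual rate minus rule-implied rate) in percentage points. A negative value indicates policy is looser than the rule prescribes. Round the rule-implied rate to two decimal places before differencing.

3.12 pp

Output 3.46% below potential → (y − y*) = -3.46.
i = 0.59 + 2.05 + 0.5 × (2.05 − 1.87) + 1 × (-3.46)
   = 0.59 + 2.05 + 0.09 − 3.46 = -0.73
Deviation = 2.39 − (-0.73) = 3.12 pp.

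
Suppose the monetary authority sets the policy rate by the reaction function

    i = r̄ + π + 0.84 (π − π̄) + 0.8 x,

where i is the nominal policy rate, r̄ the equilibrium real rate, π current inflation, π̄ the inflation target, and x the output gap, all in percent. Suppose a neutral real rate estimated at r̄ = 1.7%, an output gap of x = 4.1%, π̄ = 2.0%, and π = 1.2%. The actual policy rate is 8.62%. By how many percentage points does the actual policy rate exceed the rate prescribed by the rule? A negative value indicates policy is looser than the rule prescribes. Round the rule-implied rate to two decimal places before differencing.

3.11 pp

i = 1.7 + 1.2 + 0.84 × (1.2 − 2.0) + 0.8 × 4.1
   = 1.7 + 1.2 − 0.672 + 3.28 = 5.51
Deviation = 8.62 − 5.51 = 3.11 pp.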